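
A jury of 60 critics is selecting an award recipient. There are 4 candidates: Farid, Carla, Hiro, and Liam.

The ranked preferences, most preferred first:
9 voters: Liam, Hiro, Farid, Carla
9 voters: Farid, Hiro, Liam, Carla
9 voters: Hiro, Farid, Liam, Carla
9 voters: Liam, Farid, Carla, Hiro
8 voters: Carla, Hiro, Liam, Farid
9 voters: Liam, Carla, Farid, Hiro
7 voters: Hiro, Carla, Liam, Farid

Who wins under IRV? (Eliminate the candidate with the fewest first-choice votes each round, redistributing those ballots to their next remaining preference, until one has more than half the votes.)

Round 1: Farid 9, Carla 8, Hiro 16, Liam 27. Carla eliminated.
Round 2: Farid 9, Hiro 24, Liam 27. Farid eliminated.
Round 3: Hiro 33, Liam 27. Hiro has a majority (≥31).

Hiro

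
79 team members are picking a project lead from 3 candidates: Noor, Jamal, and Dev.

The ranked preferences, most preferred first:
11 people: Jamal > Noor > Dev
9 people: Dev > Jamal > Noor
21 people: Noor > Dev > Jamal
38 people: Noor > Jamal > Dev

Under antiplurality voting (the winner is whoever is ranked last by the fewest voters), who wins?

Noor

Last-place votes: Noor 9, Jamal 21, Dev 49.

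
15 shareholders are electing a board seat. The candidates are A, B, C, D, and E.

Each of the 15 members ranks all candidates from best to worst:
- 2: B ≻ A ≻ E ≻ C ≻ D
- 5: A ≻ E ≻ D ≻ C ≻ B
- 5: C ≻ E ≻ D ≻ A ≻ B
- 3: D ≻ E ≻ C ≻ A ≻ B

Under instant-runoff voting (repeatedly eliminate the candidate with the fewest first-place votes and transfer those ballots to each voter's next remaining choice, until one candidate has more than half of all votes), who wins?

C

Round 1: A 5, B 2, C 5, D 3, E 0. E eliminated.
Round 2: A 5, B 2, C 5, D 3. B eliminated.
Round 3: A 7, C 5, D 3. D eliminated.
Round 4: A 7, C 8. C has a majority (≥8).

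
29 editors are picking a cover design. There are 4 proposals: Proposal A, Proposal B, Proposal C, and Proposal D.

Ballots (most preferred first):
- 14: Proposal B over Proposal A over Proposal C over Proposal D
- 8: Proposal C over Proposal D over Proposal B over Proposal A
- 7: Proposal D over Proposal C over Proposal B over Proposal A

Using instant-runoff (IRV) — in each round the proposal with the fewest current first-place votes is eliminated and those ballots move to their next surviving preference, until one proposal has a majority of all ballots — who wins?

Proposal C

Round 1: Proposal A 0, Proposal B 14, Proposal C 8, Proposal D 7. Proposal A eliminated.
Round 2: Proposal B 14, Proposal C 8, Proposal D 7. Proposal D eliminated.
Round 3: Proposal B 14, Proposal C 15. Proposal C has a majority (≥15).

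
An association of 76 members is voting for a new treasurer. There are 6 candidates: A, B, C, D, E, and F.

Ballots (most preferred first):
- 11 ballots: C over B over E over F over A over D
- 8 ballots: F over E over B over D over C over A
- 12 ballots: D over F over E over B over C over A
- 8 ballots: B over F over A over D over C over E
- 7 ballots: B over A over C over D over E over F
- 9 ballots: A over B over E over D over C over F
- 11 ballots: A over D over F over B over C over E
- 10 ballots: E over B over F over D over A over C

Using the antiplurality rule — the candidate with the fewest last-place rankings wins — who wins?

Last-place votes: A 20, B 0, C 10, D 11, E 19, F 16.

B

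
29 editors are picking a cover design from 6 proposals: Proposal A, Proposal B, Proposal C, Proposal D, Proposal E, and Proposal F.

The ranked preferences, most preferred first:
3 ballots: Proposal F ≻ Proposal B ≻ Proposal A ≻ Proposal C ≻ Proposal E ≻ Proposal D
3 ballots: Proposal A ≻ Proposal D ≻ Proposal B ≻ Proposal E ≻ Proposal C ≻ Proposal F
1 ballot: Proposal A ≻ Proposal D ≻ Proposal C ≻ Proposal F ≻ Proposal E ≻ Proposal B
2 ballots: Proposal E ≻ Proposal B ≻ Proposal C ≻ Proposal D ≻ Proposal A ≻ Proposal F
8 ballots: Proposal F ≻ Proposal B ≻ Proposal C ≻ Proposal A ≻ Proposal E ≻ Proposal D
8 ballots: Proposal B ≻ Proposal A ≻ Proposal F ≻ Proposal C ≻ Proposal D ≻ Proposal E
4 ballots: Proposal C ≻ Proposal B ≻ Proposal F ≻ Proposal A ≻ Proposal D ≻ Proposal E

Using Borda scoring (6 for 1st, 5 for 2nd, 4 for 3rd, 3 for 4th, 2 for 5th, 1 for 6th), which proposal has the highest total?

Proposal B

Proposal A: 3×4 + 3×6 + 1×6 + 2×2 + 8×3 + 8×5 + 4×3 = 116
Proposal B: 3×5 + 3×4 + 1×1 + 2×5 + 8×5 + 8×6 + 4×5 = 146
Proposal C: 3×3 + 3×2 + 1×4 + 2×4 + 8×4 + 8×3 + 4×6 = 107
Proposal D: 3×1 + 3×5 + 1×5 + 2×3 + 8×1 + 8×2 + 4×2 = 61
Proposal E: 3×2 + 3×3 + 1×2 + 2×6 + 8×2 + 8×1 + 4×1 = 57
Proposal F: 3×6 + 3×1 + 1×3 + 2×1 + 8×6 + 8×4 + 4×4 = 122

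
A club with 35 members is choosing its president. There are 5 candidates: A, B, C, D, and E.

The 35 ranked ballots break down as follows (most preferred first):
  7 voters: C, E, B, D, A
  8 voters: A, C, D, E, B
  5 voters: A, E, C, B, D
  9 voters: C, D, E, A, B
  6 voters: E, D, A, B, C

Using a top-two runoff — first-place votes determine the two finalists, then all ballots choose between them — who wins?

A

Round 1 first-place votes: A 13, B 0, C 16, D 0, E 6. C and A advance.
Runoff: C is ranked above A on 16 ballots, A above C on 19.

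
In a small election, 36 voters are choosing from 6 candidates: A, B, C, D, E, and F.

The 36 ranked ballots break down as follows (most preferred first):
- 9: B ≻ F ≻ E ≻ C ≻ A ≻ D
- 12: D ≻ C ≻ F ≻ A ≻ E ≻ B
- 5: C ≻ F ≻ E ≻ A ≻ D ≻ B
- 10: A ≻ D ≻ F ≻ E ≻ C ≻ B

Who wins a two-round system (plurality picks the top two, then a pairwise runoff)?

Round 1 first-place votes: A 10, B 9, C 5, D 12, E 0, F 0. D and A advance.
Runoff: D is ranked above A on 12 ballots, A above D on 24.

A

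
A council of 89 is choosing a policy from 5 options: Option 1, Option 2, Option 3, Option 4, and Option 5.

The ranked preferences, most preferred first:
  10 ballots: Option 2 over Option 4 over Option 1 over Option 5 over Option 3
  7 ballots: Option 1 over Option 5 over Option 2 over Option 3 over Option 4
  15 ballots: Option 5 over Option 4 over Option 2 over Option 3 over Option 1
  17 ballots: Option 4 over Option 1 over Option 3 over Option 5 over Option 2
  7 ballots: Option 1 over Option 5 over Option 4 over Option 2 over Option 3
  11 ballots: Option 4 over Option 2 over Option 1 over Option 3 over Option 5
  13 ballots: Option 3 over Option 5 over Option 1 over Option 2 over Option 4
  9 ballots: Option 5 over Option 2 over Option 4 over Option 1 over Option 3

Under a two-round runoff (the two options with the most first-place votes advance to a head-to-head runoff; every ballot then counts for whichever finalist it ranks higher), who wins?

Option 5

Round 1 first-place votes: Option 1 14, Option 2 10, Option 3 13, Option 4 28, Option 5 24. Option 4 and Option 5 advance.
Runoff: Option 4 is ranked above Option 5 on 38 ballots, Option 5 above Option 4 on 51.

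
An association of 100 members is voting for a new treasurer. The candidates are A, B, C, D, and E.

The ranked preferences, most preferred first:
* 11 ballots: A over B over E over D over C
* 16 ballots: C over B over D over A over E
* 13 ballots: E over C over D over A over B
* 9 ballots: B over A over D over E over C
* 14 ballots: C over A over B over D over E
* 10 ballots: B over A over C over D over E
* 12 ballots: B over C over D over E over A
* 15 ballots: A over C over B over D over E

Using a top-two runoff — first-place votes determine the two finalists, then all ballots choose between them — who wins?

Round 1 first-place votes: A 26, B 31, C 30, D 0, E 13. B and C advance.
Runoff: B is ranked above C on 42 ballots, C above B on 58.

C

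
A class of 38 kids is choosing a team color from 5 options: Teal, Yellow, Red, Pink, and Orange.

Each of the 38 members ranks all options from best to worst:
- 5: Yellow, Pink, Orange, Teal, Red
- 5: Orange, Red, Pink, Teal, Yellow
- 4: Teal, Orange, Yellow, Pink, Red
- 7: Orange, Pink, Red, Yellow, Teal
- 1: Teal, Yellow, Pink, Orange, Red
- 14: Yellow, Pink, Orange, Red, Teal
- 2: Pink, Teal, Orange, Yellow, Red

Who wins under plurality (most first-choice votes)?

First-place votes: Teal 5, Yellow 19, Red 0, Pink 2, Orange 12.

Yellow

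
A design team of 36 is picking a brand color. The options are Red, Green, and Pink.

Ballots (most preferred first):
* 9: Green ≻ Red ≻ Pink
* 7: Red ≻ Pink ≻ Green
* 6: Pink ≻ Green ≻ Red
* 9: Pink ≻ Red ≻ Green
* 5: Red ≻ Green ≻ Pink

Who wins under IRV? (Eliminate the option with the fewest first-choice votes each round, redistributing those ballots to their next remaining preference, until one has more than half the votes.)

Round 1: Red 12, Green 9, Pink 15. Green eliminated.
Round 2: Red 21, Pink 15. Red has a majority (≥19).

Red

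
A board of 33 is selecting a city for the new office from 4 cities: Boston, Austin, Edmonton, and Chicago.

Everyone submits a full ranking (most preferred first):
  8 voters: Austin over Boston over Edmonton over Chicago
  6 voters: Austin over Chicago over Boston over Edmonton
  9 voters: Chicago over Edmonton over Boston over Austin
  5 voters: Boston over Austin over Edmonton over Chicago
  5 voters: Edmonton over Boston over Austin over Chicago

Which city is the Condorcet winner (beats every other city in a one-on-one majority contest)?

Boston vs Austin: 19–14
Boston vs Edmonton: 19–14
Boston vs Chicago: 18–15
Boston beats every other city.

Boston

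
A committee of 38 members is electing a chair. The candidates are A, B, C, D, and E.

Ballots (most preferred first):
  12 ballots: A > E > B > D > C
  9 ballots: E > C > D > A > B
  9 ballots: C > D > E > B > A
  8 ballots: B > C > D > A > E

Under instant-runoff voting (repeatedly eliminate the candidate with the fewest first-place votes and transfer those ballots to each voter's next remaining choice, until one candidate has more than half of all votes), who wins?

C

Round 1: A 12, B 8, C 9, D 0, E 9. D eliminated.
Round 2: A 12, B 8, C 9, E 9. B eliminated.
Round 3: A 12, C 17, E 9. E eliminated.
Round 4: A 12, C 26. C has a majority (≥20).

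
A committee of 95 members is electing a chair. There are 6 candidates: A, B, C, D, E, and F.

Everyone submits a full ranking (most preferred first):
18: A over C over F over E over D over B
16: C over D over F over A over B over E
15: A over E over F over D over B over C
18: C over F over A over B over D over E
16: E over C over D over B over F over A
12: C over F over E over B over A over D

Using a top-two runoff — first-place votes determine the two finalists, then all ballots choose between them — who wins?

Round 1 first-place votes: A 33, B 0, C 46, D 0, E 16, F 0. C and A advance.
Runoff: C is ranked above A on 62 ballots, A above C on 33.

C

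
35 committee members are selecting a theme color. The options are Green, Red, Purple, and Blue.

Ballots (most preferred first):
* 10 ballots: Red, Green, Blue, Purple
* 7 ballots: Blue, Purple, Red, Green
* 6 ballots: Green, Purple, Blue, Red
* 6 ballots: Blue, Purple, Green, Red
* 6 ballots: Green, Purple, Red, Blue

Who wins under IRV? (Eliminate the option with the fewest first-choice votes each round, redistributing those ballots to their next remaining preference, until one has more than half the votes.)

Green

Round 1: Green 12, Red 10, Purple 0, Blue 13. Purple eliminated.
Round 2: Green 12, Red 10, Blue 13. Red eliminated.
Round 3: Green 22, Blue 13. Green has a majority (≥18).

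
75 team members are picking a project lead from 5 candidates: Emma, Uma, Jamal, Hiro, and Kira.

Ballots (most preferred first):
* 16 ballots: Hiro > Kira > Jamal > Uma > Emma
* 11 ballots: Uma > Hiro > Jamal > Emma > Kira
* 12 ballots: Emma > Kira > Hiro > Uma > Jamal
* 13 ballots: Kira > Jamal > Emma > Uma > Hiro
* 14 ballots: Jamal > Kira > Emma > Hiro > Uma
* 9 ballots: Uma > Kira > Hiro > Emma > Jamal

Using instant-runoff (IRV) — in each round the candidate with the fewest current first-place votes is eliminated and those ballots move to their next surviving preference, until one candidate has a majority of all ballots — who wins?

Round 1: Emma 12, Uma 20, Jamal 14, Hiro 16, Kira 13. Emma eliminated.
Round 2: Uma 20, Jamal 14, Hiro 16, Kira 25. Jamal eliminated.
Round 3: Uma 20, Hiro 16, Kira 39. Kira has a majority (≥38).

Kira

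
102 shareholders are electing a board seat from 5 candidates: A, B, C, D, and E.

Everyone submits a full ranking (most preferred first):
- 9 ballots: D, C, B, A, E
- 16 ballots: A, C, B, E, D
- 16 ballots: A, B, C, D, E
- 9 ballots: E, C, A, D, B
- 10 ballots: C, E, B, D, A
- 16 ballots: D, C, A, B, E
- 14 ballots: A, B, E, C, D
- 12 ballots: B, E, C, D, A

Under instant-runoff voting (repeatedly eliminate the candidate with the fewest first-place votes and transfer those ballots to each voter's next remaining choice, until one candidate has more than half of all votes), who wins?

Round 1: A 46, B 12, C 10, D 25, E 9. E eliminated.
Round 2: A 46, B 12, C 19, D 25. B eliminated.
Round 3: A 46, C 31, D 25. D eliminated.
Round 4: A 46, C 56. C has a majority (≥52).

C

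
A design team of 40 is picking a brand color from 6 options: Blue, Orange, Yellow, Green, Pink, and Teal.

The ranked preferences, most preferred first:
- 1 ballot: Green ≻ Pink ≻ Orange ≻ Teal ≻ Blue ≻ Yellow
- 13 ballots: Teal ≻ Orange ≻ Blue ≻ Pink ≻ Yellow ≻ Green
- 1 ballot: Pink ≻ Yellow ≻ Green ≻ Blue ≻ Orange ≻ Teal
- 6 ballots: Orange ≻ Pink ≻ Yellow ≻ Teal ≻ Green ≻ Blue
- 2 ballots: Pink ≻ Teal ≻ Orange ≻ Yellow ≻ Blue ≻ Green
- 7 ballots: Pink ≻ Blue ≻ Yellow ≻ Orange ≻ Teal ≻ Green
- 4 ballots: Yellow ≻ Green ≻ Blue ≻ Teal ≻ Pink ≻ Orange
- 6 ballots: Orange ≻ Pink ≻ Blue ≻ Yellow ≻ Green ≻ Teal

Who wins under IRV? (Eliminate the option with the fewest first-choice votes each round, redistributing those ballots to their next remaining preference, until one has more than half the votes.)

Round 1: Blue 0, Orange 12, Yellow 4, Green 1, Pink 10, Teal 13. Blue eliminated.
Round 2: Orange 12, Yellow 4, Green 1, Pink 10, Teal 13. Green eliminated.
Round 3: Orange 12, Yellow 4, Pink 11, Teal 13. Yellow eliminated.
Round 4: Orange 12, Pink 11, Teal 17. Pink eliminated.
Round 5: Orange 21, Teal 19. Orange has a majority (≥21).

Orange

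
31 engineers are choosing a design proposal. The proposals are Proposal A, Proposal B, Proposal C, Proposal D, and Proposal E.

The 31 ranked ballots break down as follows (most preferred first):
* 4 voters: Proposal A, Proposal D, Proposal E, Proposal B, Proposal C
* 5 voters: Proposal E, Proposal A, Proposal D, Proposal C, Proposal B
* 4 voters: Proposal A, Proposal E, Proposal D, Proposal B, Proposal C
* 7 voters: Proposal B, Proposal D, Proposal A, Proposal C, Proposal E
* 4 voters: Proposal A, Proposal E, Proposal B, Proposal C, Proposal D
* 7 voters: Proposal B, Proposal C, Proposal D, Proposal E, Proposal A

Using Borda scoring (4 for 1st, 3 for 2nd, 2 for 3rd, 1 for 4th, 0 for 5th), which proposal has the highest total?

Proposal A: 4×4 + 5×3 + 4×4 + 7×2 + 4×4 + 7×0 = 77
Proposal B: 4×1 + 5×0 + 4×1 + 7×4 + 4×2 + 7×4 = 72
Proposal C: 4×0 + 5×1 + 4×0 + 7×1 + 4×1 + 7×3 = 37
Proposal D: 4×3 + 5×2 + 4×2 + 7×3 + 4×0 + 7×2 = 65
Proposal E: 4×2 + 5×4 + 4×3 + 7×0 + 4×3 + 7×1 = 59

Proposal A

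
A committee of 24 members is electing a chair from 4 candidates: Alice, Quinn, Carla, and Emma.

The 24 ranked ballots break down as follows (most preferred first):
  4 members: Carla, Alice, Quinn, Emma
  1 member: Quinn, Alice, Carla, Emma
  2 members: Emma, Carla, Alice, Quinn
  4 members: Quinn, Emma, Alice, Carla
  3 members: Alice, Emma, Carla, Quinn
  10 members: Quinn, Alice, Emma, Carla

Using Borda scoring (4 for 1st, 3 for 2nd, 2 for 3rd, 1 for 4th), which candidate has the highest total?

Quinn

Alice: 4×3 + 1×3 + 2×2 + 4×2 + 3×4 + 10×3 = 69
Quinn: 4×2 + 1×4 + 2×1 + 4×4 + 3×1 + 10×4 = 73
Carla: 4×4 + 1×2 + 2×3 + 4×1 + 3×2 + 10×1 = 44
Emma: 4×1 + 1×1 + 2×4 + 4×3 + 3×3 + 10×2 = 54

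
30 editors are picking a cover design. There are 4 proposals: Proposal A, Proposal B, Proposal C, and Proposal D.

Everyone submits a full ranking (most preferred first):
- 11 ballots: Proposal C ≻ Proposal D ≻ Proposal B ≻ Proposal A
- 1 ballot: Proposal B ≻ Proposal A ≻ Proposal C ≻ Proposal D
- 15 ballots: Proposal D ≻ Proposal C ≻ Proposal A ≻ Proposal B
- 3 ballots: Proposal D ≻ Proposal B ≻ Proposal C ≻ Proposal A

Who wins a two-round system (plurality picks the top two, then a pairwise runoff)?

Proposal D

Round 1 first-place votes: Proposal A 0, Proposal B 1, Proposal C 11, Proposal D 18. Proposal D and Proposal C advance.
Runoff: Proposal D is ranked above Proposal C on 18 ballots, Proposal C above Proposal D on 12.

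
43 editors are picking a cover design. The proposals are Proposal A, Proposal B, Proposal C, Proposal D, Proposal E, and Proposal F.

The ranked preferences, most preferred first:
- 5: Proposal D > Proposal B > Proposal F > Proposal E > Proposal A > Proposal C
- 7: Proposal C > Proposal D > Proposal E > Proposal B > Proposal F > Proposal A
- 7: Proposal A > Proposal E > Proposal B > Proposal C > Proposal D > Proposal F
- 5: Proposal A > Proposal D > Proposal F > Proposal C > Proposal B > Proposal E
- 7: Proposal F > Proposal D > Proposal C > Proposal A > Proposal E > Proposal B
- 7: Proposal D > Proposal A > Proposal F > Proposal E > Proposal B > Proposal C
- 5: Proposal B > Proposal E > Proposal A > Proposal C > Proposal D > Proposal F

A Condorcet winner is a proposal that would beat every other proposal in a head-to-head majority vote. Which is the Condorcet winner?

Proposal D vs Proposal A: 26–17
Proposal D vs Proposal B: 31–12
Proposal D vs Proposal C: 24–19
Proposal D vs Proposal E: 31–12
Proposal D vs Proposal F: 36–7
Proposal D beats every other proposal.

Proposal D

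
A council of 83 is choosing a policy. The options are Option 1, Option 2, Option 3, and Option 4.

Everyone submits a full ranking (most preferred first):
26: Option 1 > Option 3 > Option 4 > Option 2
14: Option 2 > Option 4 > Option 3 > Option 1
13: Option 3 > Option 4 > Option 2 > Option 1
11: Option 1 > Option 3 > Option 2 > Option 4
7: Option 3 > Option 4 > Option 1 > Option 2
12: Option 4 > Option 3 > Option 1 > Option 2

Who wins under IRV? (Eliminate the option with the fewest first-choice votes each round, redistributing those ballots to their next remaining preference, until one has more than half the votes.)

Round 1: Option 1 37, Option 2 14, Option 3 20, Option 4 12. Option 4 eliminated.
Round 2: Option 1 37, Option 2 14, Option 3 32. Option 2 eliminated.
Round 3: Option 1 37, Option 3 46. Option 3 has a majority (≥42).

Option 3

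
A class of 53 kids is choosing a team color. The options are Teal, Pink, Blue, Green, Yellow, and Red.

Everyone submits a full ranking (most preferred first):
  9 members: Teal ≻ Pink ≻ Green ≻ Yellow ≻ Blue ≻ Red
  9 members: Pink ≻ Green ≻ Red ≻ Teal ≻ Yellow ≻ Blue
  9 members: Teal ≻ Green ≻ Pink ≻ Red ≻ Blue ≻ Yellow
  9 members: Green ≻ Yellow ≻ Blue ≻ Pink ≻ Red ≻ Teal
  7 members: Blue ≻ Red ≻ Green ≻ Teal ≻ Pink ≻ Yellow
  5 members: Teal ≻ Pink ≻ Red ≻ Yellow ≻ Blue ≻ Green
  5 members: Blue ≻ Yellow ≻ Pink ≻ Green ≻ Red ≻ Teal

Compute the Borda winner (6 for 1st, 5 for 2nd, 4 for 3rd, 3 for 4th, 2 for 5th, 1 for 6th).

Green

Teal: 9×6 + 9×3 + 9×6 + 9×1 + 7×3 + 5×6 + 5×1 = 200
Pink: 9×5 + 9×6 + 9×4 + 9×3 + 7×2 + 5×5 + 5×4 = 221
Blue: 9×2 + 9×1 + 9×2 + 9×4 + 7×6 + 5×2 + 5×6 = 163
Green: 9×4 + 9×5 + 9×5 + 9×6 + 7×4 + 5×1 + 5×3 = 228
Yellow: 9×3 + 9×2 + 9×1 + 9×5 + 7×1 + 5×3 + 5×5 = 146
Red: 9×1 + 9×4 + 9×3 + 9×2 + 7×5 + 5×4 + 5×2 = 155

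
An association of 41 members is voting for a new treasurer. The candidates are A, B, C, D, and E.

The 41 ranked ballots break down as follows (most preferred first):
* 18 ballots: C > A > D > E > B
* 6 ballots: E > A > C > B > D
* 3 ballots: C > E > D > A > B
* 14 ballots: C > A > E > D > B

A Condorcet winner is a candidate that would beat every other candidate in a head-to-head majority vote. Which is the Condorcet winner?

C vs A: 35–6
C vs B: 41–0
C vs D: 41–0
C vs E: 35–6
C beats every other candidate.

C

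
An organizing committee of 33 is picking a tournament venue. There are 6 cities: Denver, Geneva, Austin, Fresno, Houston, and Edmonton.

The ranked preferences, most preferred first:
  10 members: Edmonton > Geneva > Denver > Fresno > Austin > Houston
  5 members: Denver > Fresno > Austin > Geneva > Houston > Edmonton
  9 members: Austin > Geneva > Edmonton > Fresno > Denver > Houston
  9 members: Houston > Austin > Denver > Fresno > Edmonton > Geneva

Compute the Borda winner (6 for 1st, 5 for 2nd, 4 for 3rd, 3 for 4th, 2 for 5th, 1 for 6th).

Austin

Denver: 10×4 + 5×6 + 9×2 + 9×4 = 124
Geneva: 10×5 + 5×3 + 9×5 + 9×1 = 119
Austin: 10×2 + 5×4 + 9×6 + 9×5 = 139
Fresno: 10×3 + 5×5 + 9×3 + 9×3 = 109
Houston: 10×1 + 5×2 + 9×1 + 9×6 = 83
Edmonton: 10×6 + 5×1 + 9×4 + 9×2 = 119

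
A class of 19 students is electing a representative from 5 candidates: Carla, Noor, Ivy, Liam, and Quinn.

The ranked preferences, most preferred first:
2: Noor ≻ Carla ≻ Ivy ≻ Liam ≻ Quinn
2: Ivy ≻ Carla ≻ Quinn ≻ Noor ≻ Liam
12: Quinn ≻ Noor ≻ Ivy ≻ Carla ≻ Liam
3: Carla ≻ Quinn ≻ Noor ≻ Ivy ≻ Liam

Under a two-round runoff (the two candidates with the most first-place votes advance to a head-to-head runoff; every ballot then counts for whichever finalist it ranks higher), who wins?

Quinn

Round 1 first-place votes: Carla 3, Noor 2, Ivy 2, Liam 0, Quinn 12. Quinn and Carla advance.
Runoff: Quinn is ranked above Carla on 12 ballots, Carla above Quinn on 7.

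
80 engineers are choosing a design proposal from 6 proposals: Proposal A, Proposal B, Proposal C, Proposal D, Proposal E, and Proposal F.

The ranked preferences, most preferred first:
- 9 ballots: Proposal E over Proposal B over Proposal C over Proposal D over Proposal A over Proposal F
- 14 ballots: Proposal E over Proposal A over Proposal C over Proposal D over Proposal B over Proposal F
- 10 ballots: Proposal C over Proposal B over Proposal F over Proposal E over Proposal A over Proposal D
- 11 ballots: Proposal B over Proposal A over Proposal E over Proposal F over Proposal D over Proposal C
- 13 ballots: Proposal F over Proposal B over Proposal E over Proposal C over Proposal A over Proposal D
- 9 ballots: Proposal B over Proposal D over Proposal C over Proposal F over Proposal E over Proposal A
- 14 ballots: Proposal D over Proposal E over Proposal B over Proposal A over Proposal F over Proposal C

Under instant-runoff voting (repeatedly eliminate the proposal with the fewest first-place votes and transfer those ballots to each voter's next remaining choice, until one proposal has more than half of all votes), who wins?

Round 1: Proposal A 0, Proposal B 20, Proposal C 10, Proposal D 14, Proposal E 23, Proposal F 13. Proposal A eliminated.
Round 2: Proposal B 20, Proposal C 10, Proposal D 14, Proposal E 23, Proposal F 13. Proposal C eliminated.
Round 3: Proposal B 30, Proposal D 14, Proposal E 23, Proposal F 13. Proposal F eliminated.
Round 4: Proposal B 43, Proposal D 14, Proposal E 23. Proposal B has a majority (≥41).

Proposal B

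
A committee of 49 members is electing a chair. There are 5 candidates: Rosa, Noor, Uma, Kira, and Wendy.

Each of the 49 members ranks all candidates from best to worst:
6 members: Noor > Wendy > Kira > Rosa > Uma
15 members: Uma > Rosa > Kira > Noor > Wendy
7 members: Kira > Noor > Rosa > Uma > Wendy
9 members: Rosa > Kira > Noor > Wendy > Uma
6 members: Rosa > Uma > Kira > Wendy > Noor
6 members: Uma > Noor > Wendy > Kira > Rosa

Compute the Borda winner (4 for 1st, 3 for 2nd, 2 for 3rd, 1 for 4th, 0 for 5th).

Rosa: 6×1 + 15×3 + 7×2 + 9×4 + 6×4 + 6×0 = 125
Noor: 6×4 + 15×1 + 7×3 + 9×2 + 6×0 + 6×3 = 96
Uma: 6×0 + 15×4 + 7×1 + 9×0 + 6×3 + 6×4 = 109
Kira: 6×2 + 15×2 + 7×4 + 9×3 + 6×2 + 6×1 = 115
Wendy: 6×3 + 15×0 + 7×0 + 9×1 + 6×1 + 6×2 = 45

Rosa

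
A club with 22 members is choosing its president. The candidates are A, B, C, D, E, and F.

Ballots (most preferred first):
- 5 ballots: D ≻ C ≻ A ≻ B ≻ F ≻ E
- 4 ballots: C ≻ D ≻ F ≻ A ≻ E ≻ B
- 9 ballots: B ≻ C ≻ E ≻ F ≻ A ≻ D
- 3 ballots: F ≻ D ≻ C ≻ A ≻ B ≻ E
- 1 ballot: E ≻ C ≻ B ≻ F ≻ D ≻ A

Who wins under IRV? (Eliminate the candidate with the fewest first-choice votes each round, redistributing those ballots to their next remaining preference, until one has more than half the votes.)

D

Round 1: A 0, B 9, C 4, D 5, E 1, F 3. A eliminated.
Round 2: B 9, C 4, D 5, E 1, F 3. E eliminated.
Round 3: B 9, C 5, D 5, F 3. F eliminated.
Round 4: B 9, C 5, D 8. C eliminated.
Round 5: B 10, D 12. D has a majority (≥12).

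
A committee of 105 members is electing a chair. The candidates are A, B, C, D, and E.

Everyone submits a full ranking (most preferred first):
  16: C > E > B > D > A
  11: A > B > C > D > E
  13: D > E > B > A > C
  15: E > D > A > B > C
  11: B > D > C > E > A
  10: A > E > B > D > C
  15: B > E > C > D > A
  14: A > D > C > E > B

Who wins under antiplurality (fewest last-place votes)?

Last-place votes: A 42, B 14, C 38, D 0, E 11.

D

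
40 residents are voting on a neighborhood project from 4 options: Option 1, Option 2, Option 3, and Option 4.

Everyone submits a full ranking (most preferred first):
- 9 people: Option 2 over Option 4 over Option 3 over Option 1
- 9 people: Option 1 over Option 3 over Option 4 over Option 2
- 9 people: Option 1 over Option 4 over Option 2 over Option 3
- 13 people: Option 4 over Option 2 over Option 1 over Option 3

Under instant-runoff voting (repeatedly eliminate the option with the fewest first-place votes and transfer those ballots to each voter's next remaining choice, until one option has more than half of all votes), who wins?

Round 1: Option 1 18, Option 2 9, Option 3 0, Option 4 13. Option 3 eliminated.
Round 2: Option 1 18, Option 2 9, Option 4 13. Option 2 eliminated.
Round 3: Option 1 18, Option 4 22. Option 4 has a majority (≥21).

Option 4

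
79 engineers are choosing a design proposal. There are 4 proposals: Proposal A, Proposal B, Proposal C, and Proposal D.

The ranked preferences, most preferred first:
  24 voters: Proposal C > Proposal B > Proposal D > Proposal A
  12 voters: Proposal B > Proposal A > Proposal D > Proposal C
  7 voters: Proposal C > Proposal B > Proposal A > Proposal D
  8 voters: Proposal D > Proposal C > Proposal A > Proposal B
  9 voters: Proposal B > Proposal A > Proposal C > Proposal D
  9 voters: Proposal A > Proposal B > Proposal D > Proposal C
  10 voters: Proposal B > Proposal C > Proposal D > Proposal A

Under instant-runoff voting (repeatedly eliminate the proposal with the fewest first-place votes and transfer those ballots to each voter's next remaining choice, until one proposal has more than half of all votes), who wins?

Round 1: Proposal A 9, Proposal B 31, Proposal C 31, Proposal D 8. Proposal D eliminated.
Round 2: Proposal A 9, Proposal B 31, Proposal C 39. Proposal A eliminated.
Round 3: Proposal B 40, Proposal C 39. Proposal B has a majority (≥40).

Proposal B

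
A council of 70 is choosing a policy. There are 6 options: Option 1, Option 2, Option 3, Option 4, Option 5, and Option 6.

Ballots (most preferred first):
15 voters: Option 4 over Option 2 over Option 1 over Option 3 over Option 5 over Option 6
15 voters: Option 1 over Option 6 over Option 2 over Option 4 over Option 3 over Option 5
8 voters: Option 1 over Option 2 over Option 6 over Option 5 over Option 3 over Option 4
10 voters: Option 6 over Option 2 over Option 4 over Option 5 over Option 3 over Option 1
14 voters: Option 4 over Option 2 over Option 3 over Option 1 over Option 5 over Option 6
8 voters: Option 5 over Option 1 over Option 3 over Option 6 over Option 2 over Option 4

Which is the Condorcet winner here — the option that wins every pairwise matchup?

Option 2

Option 2 vs Option 1: 39–31
Option 2 vs Option 3: 62–8
Option 2 vs Option 4: 41–29
Option 2 vs Option 5: 62–8
Option 2 vs Option 6: 37–33
Option 2 beats every other option.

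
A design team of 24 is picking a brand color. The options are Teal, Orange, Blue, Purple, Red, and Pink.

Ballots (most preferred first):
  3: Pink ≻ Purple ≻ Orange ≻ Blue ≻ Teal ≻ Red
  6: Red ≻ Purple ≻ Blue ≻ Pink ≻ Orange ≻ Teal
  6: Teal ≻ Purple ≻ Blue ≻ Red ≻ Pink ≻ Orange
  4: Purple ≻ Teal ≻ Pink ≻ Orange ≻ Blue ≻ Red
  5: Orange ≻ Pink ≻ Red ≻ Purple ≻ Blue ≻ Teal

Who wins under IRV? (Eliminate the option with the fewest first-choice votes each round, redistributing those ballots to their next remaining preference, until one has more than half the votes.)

Round 1: Teal 6, Orange 5, Blue 0, Purple 4, Red 6, Pink 3. Blue eliminated.
Round 2: Teal 6, Orange 5, Purple 4, Red 6, Pink 3. Pink eliminated.
Round 3: Teal 6, Orange 5, Purple 7, Red 6. Orange eliminated.
Round 4: Teal 6, Purple 7, Red 11. Teal eliminated.
Round 5: Purple 13, Red 11. Purple has a majority (≥13).

Purple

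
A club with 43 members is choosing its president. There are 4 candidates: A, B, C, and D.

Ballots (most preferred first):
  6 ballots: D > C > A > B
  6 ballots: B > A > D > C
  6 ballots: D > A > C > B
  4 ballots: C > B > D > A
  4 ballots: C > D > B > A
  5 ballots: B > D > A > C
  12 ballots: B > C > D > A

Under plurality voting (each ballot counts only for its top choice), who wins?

First-place votes: A 0, B 23, C 8, D 12.

B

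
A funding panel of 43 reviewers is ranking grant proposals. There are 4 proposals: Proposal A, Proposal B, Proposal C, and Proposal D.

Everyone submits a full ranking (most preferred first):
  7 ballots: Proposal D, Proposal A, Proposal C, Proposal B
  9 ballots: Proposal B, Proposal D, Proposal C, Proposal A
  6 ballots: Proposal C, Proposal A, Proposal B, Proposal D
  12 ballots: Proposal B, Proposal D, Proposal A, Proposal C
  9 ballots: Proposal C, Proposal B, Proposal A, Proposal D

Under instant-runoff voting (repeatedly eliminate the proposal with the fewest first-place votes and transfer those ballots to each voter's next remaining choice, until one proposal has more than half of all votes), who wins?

Round 1: Proposal A 0, Proposal B 21, Proposal C 15, Proposal D 7. Proposal A eliminated.
Round 2: Proposal B 21, Proposal C 15, Proposal D 7. Proposal D eliminated.
Round 3: Proposal B 21, Proposal C 22. Proposal C has a majority (≥22).

Proposal C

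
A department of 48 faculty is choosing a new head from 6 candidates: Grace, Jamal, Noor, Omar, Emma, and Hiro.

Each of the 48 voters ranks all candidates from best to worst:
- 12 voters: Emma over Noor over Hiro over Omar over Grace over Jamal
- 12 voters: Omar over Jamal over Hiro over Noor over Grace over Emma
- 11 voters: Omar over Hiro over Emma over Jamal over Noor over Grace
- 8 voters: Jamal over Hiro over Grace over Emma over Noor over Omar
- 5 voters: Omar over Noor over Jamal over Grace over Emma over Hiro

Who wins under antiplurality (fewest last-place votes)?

Noor

Last-place votes: Grace 11, Jamal 12, Noor 0, Omar 8, Emma 12, Hiro 5.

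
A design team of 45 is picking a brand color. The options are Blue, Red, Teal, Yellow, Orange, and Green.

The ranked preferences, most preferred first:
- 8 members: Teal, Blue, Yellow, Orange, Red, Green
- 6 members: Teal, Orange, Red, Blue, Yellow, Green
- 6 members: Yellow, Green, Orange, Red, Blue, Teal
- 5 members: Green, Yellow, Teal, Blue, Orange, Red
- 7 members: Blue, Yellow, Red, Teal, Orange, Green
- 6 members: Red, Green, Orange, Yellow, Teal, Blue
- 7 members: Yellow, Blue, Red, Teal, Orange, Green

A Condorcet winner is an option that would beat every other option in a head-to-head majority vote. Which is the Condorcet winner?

Yellow vs Blue: 24–21
Yellow vs Red: 33–12
Yellow vs Teal: 31–14
Yellow vs Orange: 33–12
Yellow vs Green: 34–11
Yellow beats every other option.

Yellow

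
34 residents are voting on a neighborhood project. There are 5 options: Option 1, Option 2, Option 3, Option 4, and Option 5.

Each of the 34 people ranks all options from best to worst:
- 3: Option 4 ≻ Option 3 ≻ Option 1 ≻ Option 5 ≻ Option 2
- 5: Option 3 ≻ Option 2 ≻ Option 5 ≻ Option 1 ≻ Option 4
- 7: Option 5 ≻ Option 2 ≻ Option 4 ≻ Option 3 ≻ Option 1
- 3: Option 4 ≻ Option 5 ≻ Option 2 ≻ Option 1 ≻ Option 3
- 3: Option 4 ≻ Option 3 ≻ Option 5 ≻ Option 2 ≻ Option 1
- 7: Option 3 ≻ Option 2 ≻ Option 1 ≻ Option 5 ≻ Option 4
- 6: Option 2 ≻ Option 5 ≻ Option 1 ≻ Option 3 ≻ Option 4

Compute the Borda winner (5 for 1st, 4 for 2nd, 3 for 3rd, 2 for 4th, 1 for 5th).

Option 1: 3×3 + 5×2 + 7×1 + 3×2 + 3×1 + 7×3 + 6×3 = 74
Option 2: 3×1 + 5×4 + 7×4 + 3×3 + 3×2 + 7×4 + 6×5 = 124
Option 3: 3×4 + 5×5 + 7×2 + 3×1 + 3×4 + 7×5 + 6×2 = 113
Option 4: 3×5 + 5×1 + 7×3 + 3×5 + 3×5 + 7×1 + 6×1 = 84
Option 5: 3×2 + 5×3 + 7×5 + 3×4 + 3×3 + 7×2 + 6×4 = 115

Option 2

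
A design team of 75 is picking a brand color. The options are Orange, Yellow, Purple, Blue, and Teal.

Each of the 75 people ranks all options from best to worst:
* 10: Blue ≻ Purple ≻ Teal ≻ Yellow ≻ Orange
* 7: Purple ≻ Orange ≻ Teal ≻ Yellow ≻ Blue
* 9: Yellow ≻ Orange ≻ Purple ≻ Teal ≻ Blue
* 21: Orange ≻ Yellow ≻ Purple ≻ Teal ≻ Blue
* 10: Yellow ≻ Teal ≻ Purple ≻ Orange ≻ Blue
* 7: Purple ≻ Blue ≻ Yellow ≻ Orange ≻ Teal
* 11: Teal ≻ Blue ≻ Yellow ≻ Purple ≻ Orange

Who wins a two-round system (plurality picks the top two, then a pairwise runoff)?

Yellow

Round 1 first-place votes: Orange 21, Yellow 19, Purple 14, Blue 10, Teal 11. Orange and Yellow advance.
Runoff: Orange is ranked above Yellow on 28 ballots, Yellow above Orange on 47.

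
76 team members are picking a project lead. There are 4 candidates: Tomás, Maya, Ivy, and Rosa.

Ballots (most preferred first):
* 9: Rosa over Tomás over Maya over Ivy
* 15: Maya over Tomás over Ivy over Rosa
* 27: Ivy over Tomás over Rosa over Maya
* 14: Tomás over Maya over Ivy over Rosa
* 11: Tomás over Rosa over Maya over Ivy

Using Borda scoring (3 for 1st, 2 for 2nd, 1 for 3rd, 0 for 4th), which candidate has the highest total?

Tomás: 9×2 + 15×2 + 27×2 + 14×3 + 11×3 = 177
Maya: 9×1 + 15×3 + 27×0 + 14×2 + 11×1 = 93
Ivy: 9×0 + 15×1 + 27×3 + 14×1 + 11×0 = 110
Rosa: 9×3 + 15×0 + 27×1 + 14×0 + 11×2 = 76

Tomás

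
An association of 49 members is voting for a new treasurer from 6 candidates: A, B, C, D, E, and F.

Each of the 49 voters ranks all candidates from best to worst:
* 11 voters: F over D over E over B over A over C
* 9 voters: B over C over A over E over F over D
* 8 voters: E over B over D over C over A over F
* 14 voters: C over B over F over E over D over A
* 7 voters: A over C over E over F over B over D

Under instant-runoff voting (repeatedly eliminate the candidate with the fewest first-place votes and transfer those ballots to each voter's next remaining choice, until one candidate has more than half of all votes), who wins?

B

Round 1: A 7, B 9, C 14, D 0, E 8, F 11. D eliminated.
Round 2: A 7, B 9, C 14, E 8, F 11. A eliminated.
Round 3: B 9, C 21, E 8, F 11. E eliminated.
Round 4: B 17, C 21, F 11. F eliminated.
Round 5: B 28, C 21. B has a majority (≥25).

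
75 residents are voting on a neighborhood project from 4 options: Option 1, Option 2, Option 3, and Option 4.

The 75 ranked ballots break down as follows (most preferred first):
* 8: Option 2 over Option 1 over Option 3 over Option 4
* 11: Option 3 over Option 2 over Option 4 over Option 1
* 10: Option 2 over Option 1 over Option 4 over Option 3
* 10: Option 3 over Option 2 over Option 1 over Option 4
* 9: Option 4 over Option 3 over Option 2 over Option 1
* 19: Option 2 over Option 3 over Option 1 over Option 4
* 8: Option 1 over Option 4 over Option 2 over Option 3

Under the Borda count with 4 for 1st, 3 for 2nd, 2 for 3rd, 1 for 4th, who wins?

Option 1: 8×3 + 11×1 + 10×3 + 10×2 + 9×1 + 19×2 + 8×4 = 164
Option 2: 8×4 + 11×3 + 10×4 + 10×3 + 9×2 + 19×4 + 8×2 = 245
Option 3: 8×2 + 11×4 + 10×1 + 10×4 + 9×3 + 19×3 + 8×1 = 202
Option 4: 8×1 + 11×2 + 10×2 + 10×1 + 9×4 + 19×1 + 8×3 = 139

Option 2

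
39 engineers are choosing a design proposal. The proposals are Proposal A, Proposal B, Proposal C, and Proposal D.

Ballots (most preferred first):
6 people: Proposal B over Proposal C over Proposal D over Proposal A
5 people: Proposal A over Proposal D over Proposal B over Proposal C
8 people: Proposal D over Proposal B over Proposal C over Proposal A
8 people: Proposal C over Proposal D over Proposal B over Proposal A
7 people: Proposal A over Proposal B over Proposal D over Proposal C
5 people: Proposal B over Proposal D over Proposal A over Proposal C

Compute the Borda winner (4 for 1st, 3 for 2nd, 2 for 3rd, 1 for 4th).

Proposal B

Proposal A: 6×1 + 5×4 + 8×1 + 8×1 + 7×4 + 5×2 = 80
Proposal B: 6×4 + 5×2 + 8×3 + 8×2 + 7×3 + 5×4 = 115
Proposal C: 6×3 + 5×1 + 8×2 + 8×4 + 7×1 + 5×1 = 83
Proposal D: 6×2 + 5×3 + 8×4 + 8×3 + 7×2 + 5×3 = 112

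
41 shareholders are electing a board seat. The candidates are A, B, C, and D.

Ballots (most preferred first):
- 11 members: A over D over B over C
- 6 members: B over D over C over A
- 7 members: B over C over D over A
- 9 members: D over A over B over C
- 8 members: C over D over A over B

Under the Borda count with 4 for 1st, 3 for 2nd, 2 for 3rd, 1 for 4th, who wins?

A: 11×4 + 6×1 + 7×1 + 9×3 + 8×2 = 100
B: 11×2 + 6×4 + 7×4 + 9×2 + 8×1 = 100
C: 11×1 + 6×2 + 7×3 + 9×1 + 8×4 = 85
D: 11×3 + 6×3 + 7×2 + 9×4 + 8×3 = 125

D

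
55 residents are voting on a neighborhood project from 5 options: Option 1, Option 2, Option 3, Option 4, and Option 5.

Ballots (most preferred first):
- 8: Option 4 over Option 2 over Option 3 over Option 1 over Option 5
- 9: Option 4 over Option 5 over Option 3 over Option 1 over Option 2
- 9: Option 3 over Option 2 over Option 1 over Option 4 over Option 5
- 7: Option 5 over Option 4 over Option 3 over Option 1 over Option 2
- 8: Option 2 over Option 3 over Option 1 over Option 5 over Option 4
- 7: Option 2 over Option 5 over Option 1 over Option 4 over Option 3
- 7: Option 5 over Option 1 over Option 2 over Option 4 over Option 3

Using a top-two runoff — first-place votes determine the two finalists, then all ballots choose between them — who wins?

Round 1 first-place votes: Option 1 0, Option 2 15, Option 3 9, Option 4 17, Option 5 14. Option 4 and Option 2 advance.
Runoff: Option 4 is ranked above Option 2 on 24 ballots, Option 2 above Option 4 on 31.

Option 2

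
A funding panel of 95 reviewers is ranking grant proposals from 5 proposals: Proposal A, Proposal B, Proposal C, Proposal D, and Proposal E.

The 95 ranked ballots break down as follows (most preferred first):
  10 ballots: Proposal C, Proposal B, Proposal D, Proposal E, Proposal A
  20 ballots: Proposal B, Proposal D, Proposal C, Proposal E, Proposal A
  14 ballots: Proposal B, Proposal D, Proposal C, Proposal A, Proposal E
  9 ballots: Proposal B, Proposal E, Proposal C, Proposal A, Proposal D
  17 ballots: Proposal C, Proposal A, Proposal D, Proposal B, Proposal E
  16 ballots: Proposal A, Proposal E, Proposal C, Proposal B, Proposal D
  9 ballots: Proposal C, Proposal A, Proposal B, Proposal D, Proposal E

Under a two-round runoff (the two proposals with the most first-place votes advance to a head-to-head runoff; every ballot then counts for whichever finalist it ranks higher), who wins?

Proposal C

Round 1 first-place votes: Proposal A 16, Proposal B 43, Proposal C 36, Proposal D 0, Proposal E 0. Proposal B and Proposal C advance.
Runoff: Proposal B is ranked above Proposal C on 43 ballots, Proposal C above Proposal B on 52.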